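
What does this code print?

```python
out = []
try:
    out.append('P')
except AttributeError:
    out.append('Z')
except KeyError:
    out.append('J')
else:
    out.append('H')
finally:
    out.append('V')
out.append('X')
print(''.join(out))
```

Execution trace: 'P' (try body, no exception) → 'H' (else) → 'V' (finally) → 'X' (after the try/except). Output: PHVX

Answer: PHVX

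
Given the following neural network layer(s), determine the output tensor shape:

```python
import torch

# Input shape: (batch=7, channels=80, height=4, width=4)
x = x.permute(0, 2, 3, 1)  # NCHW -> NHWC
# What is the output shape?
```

Input: (7, 80, 4, 4) -> Output: (7, 4, 4, 80)

Answer: (7, 4, 4, 80)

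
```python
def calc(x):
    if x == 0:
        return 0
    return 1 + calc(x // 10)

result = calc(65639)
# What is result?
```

Count of digits of 65639: 5

Answer: 5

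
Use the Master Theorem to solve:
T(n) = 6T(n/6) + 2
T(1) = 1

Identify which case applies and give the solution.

a=6, b=6, f(n)=2. log_6(6) = 1. Since c=0 < 1, Case 1 applies: T(n) = Θ(n^log_b(a)) = O(n).

Answer: O(n) - Case 1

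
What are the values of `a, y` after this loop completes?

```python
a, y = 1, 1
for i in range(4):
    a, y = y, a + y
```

Fibonacci: after 4 iterations
`a, y` takes the values: (1, 1) → (1, 2) → (2, 3) → (3, 5) → (5, 8)

Answer: 5, 8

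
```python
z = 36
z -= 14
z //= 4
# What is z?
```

Trace:
`z = 36` → z = 36
`z -= 14` → z = 22
`z //= 4` → z = 5
So z = 5

Answer: 5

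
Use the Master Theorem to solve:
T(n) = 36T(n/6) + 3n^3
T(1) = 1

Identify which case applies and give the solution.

a=36, b=6, f(n)=3n^3. log_6(36) = 2. Since c=3 > 2 and the regularity condition holds (36(n/6)^3 = (36/6^3)n^3 with 36/6^3 < 1), Case 3 applies: T(n) = Θ(f(n)) = O(n^3).

Answer: O(n^3) - Case 3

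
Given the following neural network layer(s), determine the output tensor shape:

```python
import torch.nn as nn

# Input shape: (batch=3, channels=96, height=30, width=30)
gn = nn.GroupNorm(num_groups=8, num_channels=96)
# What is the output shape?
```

Input: (3, 96, 30, 30) -> Output: (3, 96, 30, 30)

Answer: (3, 96, 30, 30)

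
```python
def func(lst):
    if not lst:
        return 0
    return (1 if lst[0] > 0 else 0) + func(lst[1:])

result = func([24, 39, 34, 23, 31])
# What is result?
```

Count of positive elements in [24, 39, 34, 23, 31] = 5

Answer: 5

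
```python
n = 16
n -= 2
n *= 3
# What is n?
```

Trace:
`n = 16` → n = 16
`n -= 2` → n = 14
`n *= 3` → n = 42
So n = 42

Answer: 42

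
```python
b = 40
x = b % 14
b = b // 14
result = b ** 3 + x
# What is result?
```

Trace:
`b = 40` → b = 40
`x = b % 14` → x = 12
`b = b // 14` → b = 2
`result = b ** 3 + x` → result = 20
So result = 20

Answer: 20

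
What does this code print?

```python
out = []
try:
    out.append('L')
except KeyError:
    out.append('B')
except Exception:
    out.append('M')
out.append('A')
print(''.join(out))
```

Execution trace: 'L' (try body, no exception) → 'A' (after the try/except). Output: LA

Answer: LA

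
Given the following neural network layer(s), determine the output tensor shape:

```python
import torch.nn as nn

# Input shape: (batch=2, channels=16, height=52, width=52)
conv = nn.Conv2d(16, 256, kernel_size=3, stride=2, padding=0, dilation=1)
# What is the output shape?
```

Input: (2, 16, 52, 52) -> Output: (2, 256, 25, 25)

Answer: (2, 256, 25, 25)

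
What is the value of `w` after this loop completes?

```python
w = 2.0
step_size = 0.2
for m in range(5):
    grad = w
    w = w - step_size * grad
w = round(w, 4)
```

Gradient descent: w = 2.0 * (1 - 0.2)^5
`w` takes the values: 2.0 → 1.6 → 1.28 → 1.024 → 0.8192 → 0.65536 → 0.6554

Answer: 0.6554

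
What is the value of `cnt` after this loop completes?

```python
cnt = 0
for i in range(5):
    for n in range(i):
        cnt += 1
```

Triangle number: 0+1+2+...+4
`cnt` takes the values: 0 → 1 → 2 → 3 → 4 → 5 → 6 → 7 → 8 → 9 → 10

Answer: 10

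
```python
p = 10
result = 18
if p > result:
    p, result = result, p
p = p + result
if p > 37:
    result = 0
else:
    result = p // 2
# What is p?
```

Trace:
`p = 10` → p = 10
`result = 18` → result = 18
`if p > result: ...` → p > result is False → no variable changes
`p = p + result` → p = 28
`if p > 37: ...` → p > 37 is False, take else branch → result = 14
So p = 28

Answer: 28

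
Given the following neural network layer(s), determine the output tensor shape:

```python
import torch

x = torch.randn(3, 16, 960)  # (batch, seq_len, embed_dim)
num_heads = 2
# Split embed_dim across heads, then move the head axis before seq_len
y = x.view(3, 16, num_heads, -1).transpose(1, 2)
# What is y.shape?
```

Input: (3, 16, 960) -> head_dim = 960 // 2 = 480; after view: (3, 16, 2, 480) -> after transpose(1, 2): (3, 2, 16, 480) -> Output: (3, 2, 16, 480)

Answer: (3, 2, 16, 480)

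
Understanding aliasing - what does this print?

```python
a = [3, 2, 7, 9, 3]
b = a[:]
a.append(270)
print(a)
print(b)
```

Key concept: slice [:] creates copy.
Step by step:
`a = [3, 2, 7, 9, 3]` → a = [3, 2, 7, 9, 3]
`b = a[:]` → b = [3, 2, 7, 9, 3]
`a.append(270)` → a = [3, 2, 7, 9, 3, 270]
`print(a)` → prints [3, 2, 7, 9, 3, 270]
`print(b)` → prints [3, 2, 7, 9, 3]

Answer:
[3, 2, 7, 9, 3, 270]
[3, 2, 7, 9, 3]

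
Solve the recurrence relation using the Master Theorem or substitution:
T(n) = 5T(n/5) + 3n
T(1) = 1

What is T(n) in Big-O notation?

By Master Theorem: a=5, b=5, f(n)=3n. Since log_5(5) = 1 and f(n) = Θ(n^1), Case 2 applies. T(n) = O(n log n).

Answer: O(n log n)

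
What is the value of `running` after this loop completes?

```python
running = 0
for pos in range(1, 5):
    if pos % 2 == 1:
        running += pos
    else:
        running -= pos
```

Add odd, subtract even
`running` takes the values: 0 → 1 → -1 → 2 → -2

Answer: -2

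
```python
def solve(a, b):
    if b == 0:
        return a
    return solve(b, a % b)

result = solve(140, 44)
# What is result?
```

solve(140, 44) -> solve(44, 8) -> solve(8, 4) -> solve(4, 0) -> 4

Answer: 4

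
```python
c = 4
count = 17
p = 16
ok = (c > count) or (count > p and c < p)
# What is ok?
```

Trace:
`c = 4` → c = 4
`count = 17` → count = 17
`p = 16` → p = 16
`ok = (c > count) or (count > p and c < p)` → ok = True
So ok = True

Answer: True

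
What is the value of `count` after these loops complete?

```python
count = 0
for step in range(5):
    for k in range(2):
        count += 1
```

5 * 2 = 10
`count` takes the values: 0 → 1 → 2 → 3 → 4 → 5 → 6 → 7 → 8 → 9 → 10

Answer: 10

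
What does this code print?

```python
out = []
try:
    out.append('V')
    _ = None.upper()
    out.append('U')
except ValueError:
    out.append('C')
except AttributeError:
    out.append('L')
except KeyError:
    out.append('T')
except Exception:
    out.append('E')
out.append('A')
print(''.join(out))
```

Execution trace: 'V' (try body) → 'L' (except AttributeError) → 'A' (after the try/except). Output: VLA

Answer: VLA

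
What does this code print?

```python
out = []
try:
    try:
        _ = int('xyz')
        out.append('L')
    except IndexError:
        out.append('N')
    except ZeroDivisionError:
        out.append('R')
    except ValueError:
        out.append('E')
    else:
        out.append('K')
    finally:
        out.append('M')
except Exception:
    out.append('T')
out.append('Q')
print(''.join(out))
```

Execution trace: 'E' (inner except ValueError) → 'M' (inner finally) → 'Q' (after the try/except). Output: EMQ

Answer: EMQ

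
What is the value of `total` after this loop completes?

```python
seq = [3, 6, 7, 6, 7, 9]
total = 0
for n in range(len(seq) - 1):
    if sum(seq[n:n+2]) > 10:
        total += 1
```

Count windows with sum > 10
`total` takes the values: 0 → 1 → 2 → 3 → 4

Answer: 4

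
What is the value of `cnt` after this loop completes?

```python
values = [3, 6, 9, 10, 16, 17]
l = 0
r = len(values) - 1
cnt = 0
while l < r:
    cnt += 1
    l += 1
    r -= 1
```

Iterations until pointers meet (list length 6)
`cnt` takes the values: 0 → 1 → 2 → 3

Answer: 3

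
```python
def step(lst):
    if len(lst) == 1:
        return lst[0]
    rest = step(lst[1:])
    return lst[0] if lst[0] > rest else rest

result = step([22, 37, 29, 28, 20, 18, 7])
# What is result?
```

Recursive max over [22, 37, 29, 28, 20, 18, 7] = 37

Answer: 37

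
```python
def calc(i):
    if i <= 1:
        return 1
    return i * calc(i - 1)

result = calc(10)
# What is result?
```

calc(10) = 10 * 9 * 8 * 7 * 6 * 5 * 4 * 3 * 2 * 1 = 3628800

Answer: 3628800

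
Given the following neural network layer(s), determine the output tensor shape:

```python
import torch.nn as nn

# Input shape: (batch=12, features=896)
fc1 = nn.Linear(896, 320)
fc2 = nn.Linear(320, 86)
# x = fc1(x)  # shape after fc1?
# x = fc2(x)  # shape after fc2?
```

Input: (12, 896) -> after fc1: (12, 320) -> Output: (12, 86)

Answer: (12, 86)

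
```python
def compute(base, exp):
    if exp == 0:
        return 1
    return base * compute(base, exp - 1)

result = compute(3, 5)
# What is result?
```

compute(3, 5) = 3 * 3 * 3 * 3 * 3 = 243

Answer: 243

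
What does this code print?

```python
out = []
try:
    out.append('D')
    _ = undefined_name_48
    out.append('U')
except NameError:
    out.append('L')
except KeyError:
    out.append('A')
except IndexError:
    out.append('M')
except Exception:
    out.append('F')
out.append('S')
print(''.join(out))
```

Execution trace: 'D' (try body) → 'L' (except NameError) → 'S' (after the try/except). Output: DLS

Answer: DLS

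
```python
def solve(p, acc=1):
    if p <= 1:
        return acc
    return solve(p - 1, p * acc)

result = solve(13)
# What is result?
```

Accumulator trace (n, acc): (13, 1) -> (12, 13) -> (11, 156) -> (10, 1716) -> (9, 17160) -> (8, 154440) -> (7, 1235520) -> (6, 8648640) -> (5, 51891840) -> (4, 259459200) -> (3, 1037836800) -> (2, 3113510400) -> (1, 6227020800) -> return 6227020800

Answer: 6227020800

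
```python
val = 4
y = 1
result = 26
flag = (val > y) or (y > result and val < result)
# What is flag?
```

Trace:
`val = 4` → val = 4
`y = 1` → y = 1
`result = 26` → result = 26
`flag = (val > y) or (y > result and val < result)` → flag = True
So flag = True

Answer: True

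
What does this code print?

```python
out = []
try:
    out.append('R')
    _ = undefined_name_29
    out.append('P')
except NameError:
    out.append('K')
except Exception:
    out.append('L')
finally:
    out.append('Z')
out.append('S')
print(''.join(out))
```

Execution trace: 'R' (try body) → 'K' (except NameError) → 'Z' (finally) → 'S' (after the try/except). Output: RKZS

Answer: RKZS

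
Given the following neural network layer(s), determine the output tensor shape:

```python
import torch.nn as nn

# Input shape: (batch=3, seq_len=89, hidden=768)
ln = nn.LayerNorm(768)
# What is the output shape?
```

Input: (3, 89, 768) -> Output: (3, 89, 768)

Answer: (3, 89, 768)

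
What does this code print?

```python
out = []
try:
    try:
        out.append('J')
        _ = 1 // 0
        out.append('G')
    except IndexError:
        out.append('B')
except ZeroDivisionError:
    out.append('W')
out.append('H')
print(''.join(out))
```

Execution trace: 'J' (try body) → 'W' (outer except ZeroDivisionError) → 'H' (after the try/except). Output: JWH

Answer: JWH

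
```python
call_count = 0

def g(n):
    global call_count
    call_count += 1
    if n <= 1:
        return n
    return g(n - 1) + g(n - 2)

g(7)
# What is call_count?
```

Calls(n) = 1 + Calls(n-1) + Calls(n-2); Calls(0)=Calls(1)=1. For n=7 this gives 41.

Answer: 41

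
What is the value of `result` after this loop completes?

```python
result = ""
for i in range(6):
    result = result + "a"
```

Repeat 'a' 6 times
`result` takes the values: "" → "a" → "aa" → "aaa" → "aaaa" → "aaaaa" → "aaaaaa"

Answer: "aaaaaa"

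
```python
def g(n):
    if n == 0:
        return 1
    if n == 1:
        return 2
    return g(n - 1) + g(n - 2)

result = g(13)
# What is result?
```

Build up from base cases: g(0)=1, g(1)=2, g(2)=3, g(3)=5, g(4)=8, g(5)=13, g(6)=21, ..., g(13)=610

Answer: 610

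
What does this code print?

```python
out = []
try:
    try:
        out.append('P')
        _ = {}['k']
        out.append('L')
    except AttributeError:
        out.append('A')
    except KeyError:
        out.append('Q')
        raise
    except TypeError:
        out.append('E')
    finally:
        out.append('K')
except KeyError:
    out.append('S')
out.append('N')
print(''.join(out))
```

Execution trace: 'P' (inner try body) → 'Q' (inner except KeyError) → 'K' (inner finally) → 'S' (outer except KeyError) → 'N' (after the try/except). Output: PQKSN

Answer: PQKSN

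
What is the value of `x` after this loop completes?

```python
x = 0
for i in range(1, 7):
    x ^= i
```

XOR of 1 to 6
`x` takes the values: 0 → 1 → 3 → 0 → 4 → 1 → 7

Answer: 7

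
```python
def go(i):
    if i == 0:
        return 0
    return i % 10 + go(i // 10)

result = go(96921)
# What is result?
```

Sum of digits of 96921: 1 + 2 + 9 + 6 + 9 = 27

Answer: 27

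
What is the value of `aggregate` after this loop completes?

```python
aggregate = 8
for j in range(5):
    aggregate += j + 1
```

Start at 8, add 1 to 5 = 23
`aggregate` takes the values: 8 → 9 → 11 → 14 → 18 → 23

Answer: 23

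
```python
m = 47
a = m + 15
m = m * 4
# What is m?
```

Trace:
`m = 47` → m = 47
`a = m + 15` → a = 62
`m = m * 4` → m = 188
So m = 188

Answer: 188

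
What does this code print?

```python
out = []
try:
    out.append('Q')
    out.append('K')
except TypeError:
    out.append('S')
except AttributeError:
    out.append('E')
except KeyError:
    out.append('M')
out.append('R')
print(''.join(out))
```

Execution trace: 'Q' (try body) → 'K' (try body, no exception) → 'R' (after the try/except). Output: QKR

Answer: QKR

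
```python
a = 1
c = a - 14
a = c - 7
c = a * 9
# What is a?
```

Trace:
`a = 1` → a = 1
`c = a - 14` → c = -13
`a = c - 7` → a = -20
`c = a * 9` → c = -180
So a = -20

Answer: -20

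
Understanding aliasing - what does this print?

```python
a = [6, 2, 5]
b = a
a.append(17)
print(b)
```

Key concept: basic list aliasing.
Step by step:
`a = [6, 2, 5]` → a = [6, 2, 5]
`b = a` → b = [6, 2, 5] (same object as a)
`a.append(17)` → a = [6, 2, 5, 17] (same object as b); b = [6, 2, 5, 17] (same object as a)
`print(b)` → prints [6, 2, 5, 17]

Answer: [6, 2, 5, 17]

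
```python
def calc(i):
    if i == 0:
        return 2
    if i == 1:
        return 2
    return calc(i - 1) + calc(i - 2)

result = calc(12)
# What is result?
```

Build up from base cases: calc(0)=2, calc(1)=2, calc(2)=4, calc(3)=6, calc(4)=10, calc(5)=16, calc(6)=26, ..., calc(12)=466

Answer: 466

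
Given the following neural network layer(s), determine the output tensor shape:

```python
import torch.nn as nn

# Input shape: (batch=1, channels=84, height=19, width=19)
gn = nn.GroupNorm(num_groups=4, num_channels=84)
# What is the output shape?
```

Input: (1, 84, 19, 19) -> Output: (1, 84, 19, 19)

Answer: (1, 84, 19, 19)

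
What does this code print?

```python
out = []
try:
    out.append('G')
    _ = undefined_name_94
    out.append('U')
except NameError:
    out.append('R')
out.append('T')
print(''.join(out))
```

Execution trace: 'G' (try body) → 'R' (except NameError) → 'T' (after the try/except). Output: GRT

Answer: GRT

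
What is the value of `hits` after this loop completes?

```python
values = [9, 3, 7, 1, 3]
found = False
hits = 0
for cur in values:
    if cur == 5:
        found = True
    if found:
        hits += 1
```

Count elements after first 5 in [9, 3, 7, 1, 3]
`hits` takes the values: 0

Answer: 0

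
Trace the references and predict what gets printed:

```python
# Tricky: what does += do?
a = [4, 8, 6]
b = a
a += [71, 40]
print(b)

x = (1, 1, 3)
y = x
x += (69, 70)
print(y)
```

Key concept: += behavior differs for mutable vs immutable.
Step by step:
`a = [4, 8, 6]` → a = [4, 8, 6]
`b = a` → b = [4, 8, 6] (same object as a)
`a += [71, 40]` → a = [4, 8, 6, 71, 40] (same object as b); b = [4, 8, 6, 71, 40] (same object as a)
`print(b)` → prints [4, 8, 6, 71, 40]
`x = (1, 1, 3)` → x = (1, 1, 3)
`y = x` → y = (1, 1, 3)
`x += (69, 70)` → x = (1, 1, 3, 69, 70)
`print(y)` → prints (1, 1, 3)

Answer:
[4, 8, 6, 71, 40]
(1, 1, 3)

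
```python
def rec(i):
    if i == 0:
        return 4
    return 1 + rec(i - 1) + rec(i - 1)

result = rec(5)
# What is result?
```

rec(i) = 1 + 2·rec(i-1), rec(0)=4. Closed form: (4+1)·2^5 - 1 = 159.

Answer: 159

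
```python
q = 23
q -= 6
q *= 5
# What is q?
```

Trace:
`q = 23` → q = 23
`q -= 6` → q = 17
`q *= 5` → q = 85
So q = 85

Answer: 85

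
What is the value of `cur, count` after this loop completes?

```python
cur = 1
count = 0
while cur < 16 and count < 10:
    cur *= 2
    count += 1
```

Double until >= 16 or 10 iterations
`cur, count` takes the values: (1, 0) → (2, 0) → (2, 1) → (4, 1) → (4, 2) → (8, 2) → (8, 3) → (16, 3) → (16, 4)

Answer: 16, 4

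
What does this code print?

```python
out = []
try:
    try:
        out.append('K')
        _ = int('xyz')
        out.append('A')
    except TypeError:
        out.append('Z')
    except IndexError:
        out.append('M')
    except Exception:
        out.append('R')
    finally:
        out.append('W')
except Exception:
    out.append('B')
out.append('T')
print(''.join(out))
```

Execution trace: 'K' (inner try body) → 'R' (inner except Exception) → 'W' (inner finally) → 'T' (after the try/except). Output: KRWT

Answer: KRWT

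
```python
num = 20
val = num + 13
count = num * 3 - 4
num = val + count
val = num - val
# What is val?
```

Trace:
`num = 20` → num = 20
`val = num + 13` → val = 33
`count = num * 3 - 4` → count = 56
`num = val + count` → num = 89
`val = num - val` → val = 56
So val = 56

Answer: 56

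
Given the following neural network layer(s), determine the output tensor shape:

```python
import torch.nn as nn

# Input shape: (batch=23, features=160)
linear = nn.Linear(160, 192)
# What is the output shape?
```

Input: (23, 160) -> Output: (23, 192)

Answer: (23, 192)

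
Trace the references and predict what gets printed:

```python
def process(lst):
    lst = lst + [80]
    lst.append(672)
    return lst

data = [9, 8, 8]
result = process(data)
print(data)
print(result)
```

Key concept: rebinding parameter vs mutation.
Step by step:
`data = [9, 8, 8]` → data = [9, 8, 8]
`result = process(data)` → result = [9, 8, 8, 80, 672]
`print(data)` → prints [9, 8, 8]
`print(result)` → prints [9, 8, 8, 80, 672]

Answer:
[9, 8, 8]
[9, 8, 8, 80, 672]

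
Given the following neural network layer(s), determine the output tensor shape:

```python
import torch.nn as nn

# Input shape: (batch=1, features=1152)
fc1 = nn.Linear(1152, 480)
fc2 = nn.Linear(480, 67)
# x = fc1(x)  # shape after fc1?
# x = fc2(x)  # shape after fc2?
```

Input: (1, 1152) -> after fc1: (1, 480) -> Output: (1, 67)

Answer: (1, 67)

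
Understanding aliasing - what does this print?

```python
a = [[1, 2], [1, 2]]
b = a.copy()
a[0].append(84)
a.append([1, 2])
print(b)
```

Key concept: shallow copy with nested lists.
Step by step:
`a = [[1, 2], [1, 2]]` → a = [[1, 2], [1, 2]]
`b = a.copy()` → b = [[1, 2], [1, 2]]
`a[0].append(84)` → a = [[1, 2, 84], [1, 2]]; b = [[1, 2, 84], [1, 2]]
`a.append([1, 2])` → a = [[1, 2, 84], [1, 2], [1, 2]]
`print(b)` → prints [[1, 2, 84], [1, 2]]

Answer: [[1, 2, 84], [1, 2]]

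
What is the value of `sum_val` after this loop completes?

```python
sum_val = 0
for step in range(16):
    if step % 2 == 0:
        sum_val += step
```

Sum of even numbers 0 to 15
`sum_val` takes the values: 0 → 2 → 6 → 12 → 20 → 30 → 42 → 56

Answer: 56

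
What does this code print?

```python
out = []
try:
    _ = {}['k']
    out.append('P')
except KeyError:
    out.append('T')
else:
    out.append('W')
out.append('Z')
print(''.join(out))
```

Execution trace: 'T' (except KeyError) → 'Z' (after the try/except). Output: TZ

Answer: TZ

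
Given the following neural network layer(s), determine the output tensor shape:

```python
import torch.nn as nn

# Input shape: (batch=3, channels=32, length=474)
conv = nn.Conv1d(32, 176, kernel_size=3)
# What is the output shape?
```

Input: (3, 32, 474) -> Output: (3, 176, 472)

Answer: (3, 176, 472)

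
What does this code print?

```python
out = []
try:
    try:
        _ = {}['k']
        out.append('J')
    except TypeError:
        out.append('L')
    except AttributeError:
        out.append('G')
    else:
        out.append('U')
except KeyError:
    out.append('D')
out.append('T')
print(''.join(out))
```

Execution trace: 'D' (outer except KeyError) → 'T' (after the try/except). Output: DT

Answer: DT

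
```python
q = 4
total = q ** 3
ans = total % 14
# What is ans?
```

Trace:
`q = 4` → q = 4
`total = q ** 3` → total = 64
`ans = total % 14` → ans = 8
So ans = 8

Answer: 8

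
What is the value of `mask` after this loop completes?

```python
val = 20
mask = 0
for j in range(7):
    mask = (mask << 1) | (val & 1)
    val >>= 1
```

Reverse lowest 7 bits of 20
`mask` takes the values: 0 → 1 → 2 → 5 → 10 → 20

Answer: 20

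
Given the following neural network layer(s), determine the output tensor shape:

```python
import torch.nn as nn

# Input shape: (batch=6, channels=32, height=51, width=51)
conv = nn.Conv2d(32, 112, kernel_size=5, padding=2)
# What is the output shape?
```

Input: (6, 32, 51, 51) -> Output: (6, 112, 51, 51)

Answer: (6, 112, 51, 51)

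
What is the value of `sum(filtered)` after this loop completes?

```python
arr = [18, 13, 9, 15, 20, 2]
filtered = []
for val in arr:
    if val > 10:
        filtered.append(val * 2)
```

Sum of doubled values > 10
`filtered` takes the values: [] → [36] → [36, 26] → [36, 26, 30] → [36, 26, 30, 40]
So `sum(filtered)` = 132

Answer: 132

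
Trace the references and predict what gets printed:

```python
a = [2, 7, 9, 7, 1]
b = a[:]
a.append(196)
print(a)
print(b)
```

Key concept: slice [:] creates copy.
Step by step:
`a = [2, 7, 9, 7, 1]` → a = [2, 7, 9, 7, 1]
`b = a[:]` → b = [2, 7, 9, 7, 1]
`a.append(196)` → a = [2, 7, 9, 7, 1, 196]
`print(a)` → prints [2, 7, 9, 7, 1, 196]
`print(b)` → prints [2, 7, 9, 7, 1]

Answer:
[2, 7, 9, 7, 1, 196]
[2, 7, 9, 7, 1]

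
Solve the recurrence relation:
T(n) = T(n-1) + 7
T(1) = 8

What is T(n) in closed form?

Unrolling: T(n) = T(1) + 7·(n-1) = 8 + 7(n-1) = 7n + 1.

Answer: T(n) = 7n + 1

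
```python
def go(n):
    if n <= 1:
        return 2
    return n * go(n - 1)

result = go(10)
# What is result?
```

go(10) = 10 * 9 * 8 * 7 * 6 * 5 * 4 * 3 * 2 * 2 = 7257600

Answer: 7257600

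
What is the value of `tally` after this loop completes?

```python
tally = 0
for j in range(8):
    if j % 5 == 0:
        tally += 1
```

Count numbers divisible by 5 in range(8)
`tally` takes the values: 0 → 1 → 2

Answer: 2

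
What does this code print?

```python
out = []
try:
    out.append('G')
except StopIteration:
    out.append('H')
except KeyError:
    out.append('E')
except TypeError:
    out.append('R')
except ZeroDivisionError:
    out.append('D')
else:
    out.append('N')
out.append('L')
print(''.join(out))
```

Execution trace: 'G' (try body, no exception) → 'N' (else) → 'L' (after the try/except). Output: GNL

Answer: GNL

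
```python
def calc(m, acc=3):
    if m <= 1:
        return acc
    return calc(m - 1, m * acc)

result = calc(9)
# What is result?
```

Accumulator trace (n, acc): (9, 3) -> (8, 27) -> (7, 216) -> (6, 1512) -> (5, 9072) -> (4, 45360) -> (3, 181440) -> (2, 544320) -> (1, 1088640) -> return 1088640

Answer: 1088640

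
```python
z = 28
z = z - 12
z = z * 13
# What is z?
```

Trace:
`z = 28` → z = 28
`z = z - 12` → z = 16
`z = z * 13` → z = 208
So z = 208

Answer: 208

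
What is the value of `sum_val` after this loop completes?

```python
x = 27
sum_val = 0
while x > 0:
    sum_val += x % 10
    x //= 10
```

Sum digits of 27
`sum_val` takes the values: 0 → 7 → 9

Answer: 9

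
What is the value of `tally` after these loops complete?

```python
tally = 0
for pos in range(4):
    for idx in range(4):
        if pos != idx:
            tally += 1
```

4² - 4 (exclude diagonal)
`tally` takes the values: 0 → 1 → 2 → 3 → 4 → 5 → 6 → 7 → 8 → 9 → 10 → 11 → 12

Answer: 12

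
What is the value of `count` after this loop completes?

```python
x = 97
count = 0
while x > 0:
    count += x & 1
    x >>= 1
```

Count set bits in 97 (binary: 0b1100001)
`count` takes the values: 0 → 1 → 2 → 3

Answer: 3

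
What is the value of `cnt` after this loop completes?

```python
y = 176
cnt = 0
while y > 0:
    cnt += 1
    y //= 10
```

Count digits by repeated division by 10
`cnt` takes the values: 0 → 1 → 2 → 3

Answer: 3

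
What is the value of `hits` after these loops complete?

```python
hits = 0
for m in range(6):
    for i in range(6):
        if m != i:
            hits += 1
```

6² - 6 (exclude diagonal)
`hits` takes the values: 0 → 1 → 2 → 3 → 4 → 5 → 6 → 7 → 8 → 9 → 10 → 11 → 12 → 13 → 14 → 15 → 16 → 17 → 18 → 19 → 20 → 21 → 22 → 23 → 24 → 25 → 26 → 27 → 28 → 29 → 30

Answer: 30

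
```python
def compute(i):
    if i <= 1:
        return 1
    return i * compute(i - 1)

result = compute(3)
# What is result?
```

compute(3) = 3 * 2 * 1 = 6

Answer: 6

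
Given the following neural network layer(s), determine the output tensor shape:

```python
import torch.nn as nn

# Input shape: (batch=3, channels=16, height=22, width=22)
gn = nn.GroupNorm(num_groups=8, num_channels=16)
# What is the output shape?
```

Input: (3, 16, 22, 22) -> Output: (3, 16, 22, 22)

Answer: (3, 16, 22, 22)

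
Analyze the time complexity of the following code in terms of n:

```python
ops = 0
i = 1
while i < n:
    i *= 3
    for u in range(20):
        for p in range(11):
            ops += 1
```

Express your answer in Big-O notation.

Each loop level contributes: log n × 1 × 1. Multiplying the contributions gives O(log n).

Answer: O(log n)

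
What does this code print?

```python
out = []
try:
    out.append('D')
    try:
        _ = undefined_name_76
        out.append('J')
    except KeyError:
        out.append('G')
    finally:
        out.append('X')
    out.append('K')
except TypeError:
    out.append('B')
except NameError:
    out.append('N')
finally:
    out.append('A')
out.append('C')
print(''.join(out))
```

Execution trace: 'D' (try body) → 'X' (inner finally) → 'N' (except NameError) → 'A' (finally) → 'C' (after the try/except). Output: DXNAC

Answer: DXNAC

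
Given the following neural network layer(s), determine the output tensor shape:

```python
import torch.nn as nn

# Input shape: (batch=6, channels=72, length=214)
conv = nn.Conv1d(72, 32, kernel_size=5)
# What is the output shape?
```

Input: (6, 72, 214) -> Output: (6, 32, 210)

Answer: (6, 32, 210)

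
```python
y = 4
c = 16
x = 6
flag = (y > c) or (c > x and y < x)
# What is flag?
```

Trace:
`y = 4` → y = 4
`c = 16` → c = 16
`x = 6` → x = 6
`flag = (y > c) or (c > x and y < x)` → flag = True
So flag = True

Answer: True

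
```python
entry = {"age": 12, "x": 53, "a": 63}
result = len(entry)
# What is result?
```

Trace:
`entry = {"age": 12, "x": 53, "a": 63}` → entry = {'age': 12, 'x': 53, 'a': 63}
`result = len(entry)` → result = 3
So result = 3

Answer: 3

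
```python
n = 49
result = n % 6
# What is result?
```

Trace:
`n = 49` → n = 49
`result = n % 6` → result = 1
So result = 1

Answer: 1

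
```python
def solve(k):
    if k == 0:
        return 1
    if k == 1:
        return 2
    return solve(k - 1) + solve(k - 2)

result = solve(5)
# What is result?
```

Build up from base cases: solve(0)=1, solve(1)=2, solve(2)=3, solve(3)=5, solve(4)=8, solve(5)=13

Answer: 13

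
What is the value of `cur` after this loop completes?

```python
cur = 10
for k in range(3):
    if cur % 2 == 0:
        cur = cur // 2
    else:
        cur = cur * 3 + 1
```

Collatz-style transformation from 10
`cur` takes the values: 10 → 5 → 16 → 8

Answer: 8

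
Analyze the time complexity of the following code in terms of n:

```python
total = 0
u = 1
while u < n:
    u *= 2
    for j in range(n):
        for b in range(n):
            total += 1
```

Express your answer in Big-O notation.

Each loop level contributes: log n × n × n. Multiplying the contributions gives O(n^2 log n).

Answer: O(n^2 log n)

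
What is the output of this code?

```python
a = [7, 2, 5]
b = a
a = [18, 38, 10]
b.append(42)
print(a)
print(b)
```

Key concept: rebinding vs mutation: a is rebound to a new list, b still points at the original.
Step by step:
`a = [7, 2, 5]` → a = [7, 2, 5]
`b = a` → b = [7, 2, 5] (same object as a)
`a = [18, 38, 10]` → a = [18, 38, 10]
`b.append(42)` → b = [7, 2, 5, 42]
`print(a)` → prints [18, 38, 10]
`print(b)` → prints [7, 2, 5, 42]

Answer:
[18, 38, 10]
[7, 2, 5, 42]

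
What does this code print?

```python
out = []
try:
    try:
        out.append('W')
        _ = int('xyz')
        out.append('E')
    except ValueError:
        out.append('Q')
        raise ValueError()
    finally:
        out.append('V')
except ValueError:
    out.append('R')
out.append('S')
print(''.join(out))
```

Execution trace: 'W' (inner try body) → 'Q' (inner except ValueError) → 'V' (inner finally) → 'R' (outer except ValueError) → 'S' (after the try/except). Output: WQVRS

Answer: WQVRS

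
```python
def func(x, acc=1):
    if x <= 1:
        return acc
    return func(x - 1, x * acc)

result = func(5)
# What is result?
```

Accumulator trace (n, acc): (5, 1) -> (4, 5) -> (3, 20) -> (2, 60) -> (1, 120) -> return 120

Answer: 120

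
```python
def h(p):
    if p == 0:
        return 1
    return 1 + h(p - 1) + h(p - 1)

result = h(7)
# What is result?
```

h(p) = 1 + 2·h(p-1), h(0)=1. Closed form: (1+1)·2^7 - 1 = 255.

Answer: 255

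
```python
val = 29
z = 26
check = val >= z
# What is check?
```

Trace:
`val = 29` → val = 29
`z = 26` → z = 26
`check = val >= z` → check = True
So check = True

Answer: True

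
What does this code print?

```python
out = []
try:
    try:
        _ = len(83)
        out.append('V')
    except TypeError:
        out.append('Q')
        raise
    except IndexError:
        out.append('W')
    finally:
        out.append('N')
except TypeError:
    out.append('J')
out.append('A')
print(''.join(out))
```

Execution trace: 'Q' (inner except TypeError) → 'N' (inner finally) → 'J' (outer except TypeError) → 'A' (after the try/except). Output: QNJA

Answer: QNJA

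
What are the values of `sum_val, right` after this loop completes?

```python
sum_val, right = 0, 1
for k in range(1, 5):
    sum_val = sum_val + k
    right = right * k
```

Sum and factorial of 1 to 4
`sum_val, right` takes the values: (0, 1) → (1, 1) → (3, 1) → (3, 2) → (6, 2) → (6, 6) → (10, 6) → (10, 24)

Answer: 10, 24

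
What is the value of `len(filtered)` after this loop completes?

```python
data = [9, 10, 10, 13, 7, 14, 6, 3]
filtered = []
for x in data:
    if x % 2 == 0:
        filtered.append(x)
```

Count even numbers in [9, 10, 10, 13, 7, 14, 6, 3]
`filtered` takes the values: [] → [10] → [10, 10] → [10, 10, 14] → [10, 10, 14, 6]
So `len(filtered)` = 4

Answer: 4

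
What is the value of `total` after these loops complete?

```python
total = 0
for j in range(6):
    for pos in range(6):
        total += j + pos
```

Sum of all j+pos for j,pos in 6x6
`total` takes the values: 0 → 1 → 3 → 6 → 10 → 15 → 16 → 18 → 21 → 25 → 30 → 36 → 38 → 41 → 45 → 50 → 56 → 63 → 66 → 70 → 75 → 81 → 88 → 96 → 100 → 105 → 111 → 118 → 126 → 135 → 140 → 146 → 153 → 161 → 170 → 180

Answer: 180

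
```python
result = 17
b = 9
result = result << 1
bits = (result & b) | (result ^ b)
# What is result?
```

Trace:
`result = 17` → result = 17
`b = 9` → b = 9
`result = result << 1` → result = 34
`bits = (result & b) | (result ^ b)` → bits = 43
So result = 34

Answer: 34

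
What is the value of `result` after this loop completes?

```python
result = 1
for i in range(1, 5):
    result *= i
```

4! = 24
`result` takes the values: 1 → 2 → 6 → 24

Answer: 24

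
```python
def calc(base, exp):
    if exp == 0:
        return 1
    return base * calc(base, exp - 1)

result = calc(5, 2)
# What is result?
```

calc(5, 2) = 5 * 5 = 25

Answer: 25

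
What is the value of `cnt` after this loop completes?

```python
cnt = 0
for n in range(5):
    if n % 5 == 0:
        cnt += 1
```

Count numbers divisible by 5 in range(5)
`cnt` takes the values: 0 → 1

Answer: 1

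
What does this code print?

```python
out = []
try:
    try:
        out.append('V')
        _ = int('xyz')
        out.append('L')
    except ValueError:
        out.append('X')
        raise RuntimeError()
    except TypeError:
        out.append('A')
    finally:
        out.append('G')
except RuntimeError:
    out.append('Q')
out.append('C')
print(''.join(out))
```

Execution trace: 'V' (inner try body) → 'X' (inner except ValueError) → 'G' (inner finally) → 'Q' (outer except RuntimeError) → 'C' (after the try/except). Output: VXGQC

Answer: VXGQC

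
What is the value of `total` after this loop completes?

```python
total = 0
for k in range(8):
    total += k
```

Sum of 0 to 7 = 28
`total` takes the values: 0 → 1 → 3 → 6 → 10 → 15 → 21 → 28

Answer: 28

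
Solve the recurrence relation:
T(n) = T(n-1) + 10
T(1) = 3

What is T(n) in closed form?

Unrolling: T(n) = T(1) + 10·(n-1) = 3 + 10(n-1) = 10n - 7.

Answer: T(n) = 10n - 7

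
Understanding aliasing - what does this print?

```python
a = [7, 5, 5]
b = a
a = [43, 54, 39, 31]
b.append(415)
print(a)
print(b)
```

Key concept: rebinding vs mutation: a is rebound to a new list, b still points at the original.
Step by step:
`a = [7, 5, 5]` → a = [7, 5, 5]
`b = a` → b = [7, 5, 5] (same object as a)
`a = [43, 54, 39, 31]` → a = [43, 54, 39, 31]
`b.append(415)` → b = [7, 5, 5, 415]
`print(a)` → prints [43, 54, 39, 31]
`print(b)` → prints [7, 5, 5, 415]

Answer:
[43, 54, 39, 31]
[7, 5, 5, 415]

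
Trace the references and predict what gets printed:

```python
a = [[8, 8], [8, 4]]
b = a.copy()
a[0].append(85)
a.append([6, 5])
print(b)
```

Key concept: shallow copy with nested lists.
Step by step:
`a = [[8, 8], [8, 4]]` → a = [[8, 8], [8, 4]]
`b = a.copy()` → b = [[8, 8], [8, 4]]
`a[0].append(85)` → a = [[8, 8, 85], [8, 4]]; b = [[8, 8, 85], [8, 4]]
`a.append([6, 5])` → a = [[8, 8, 85], [8, 4], [6, 5]]
`print(b)` → prints [[8, 8, 85], [8, 4]]

Answer: [[8, 8, 85], [8, 4]]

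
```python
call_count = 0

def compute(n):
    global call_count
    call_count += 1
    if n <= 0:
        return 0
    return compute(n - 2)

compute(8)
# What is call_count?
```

Linear recursion stepping by 2: 5 calls from n=8 down to ≤0.

Answer: 5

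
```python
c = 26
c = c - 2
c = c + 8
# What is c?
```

Trace:
`c = 26` → c = 26
`c = c - 2` → c = 24
`c = c + 8` → c = 32
So c = 32

Answer: 32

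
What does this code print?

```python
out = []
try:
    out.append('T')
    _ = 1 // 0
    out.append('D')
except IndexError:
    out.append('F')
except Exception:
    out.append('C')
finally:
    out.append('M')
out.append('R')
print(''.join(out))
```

Execution trace: 'T' (try body) → 'C' (except Exception) → 'M' (finally) → 'R' (after the try/except). Output: TCMR

Answer: TCMR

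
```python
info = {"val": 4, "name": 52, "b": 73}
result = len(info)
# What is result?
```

Trace:
`info = {"val": 4, "name": 52, "b": 73}` → info = {'val': 4, 'name': 52, 'b': 73}
`result = len(info)` → result = 3
So result = 3

Answer: 3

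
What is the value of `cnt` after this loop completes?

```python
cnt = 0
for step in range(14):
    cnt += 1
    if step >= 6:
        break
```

Loop breaks when step reaches 6, cnt is 7
`cnt` takes the values: 0 → 1 → 2 → 3 → 4 → 5 → 6 → 7

Answer: 7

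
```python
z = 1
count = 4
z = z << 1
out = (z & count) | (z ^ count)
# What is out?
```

Trace:
`z = 1` → z = 1
`count = 4` → count = 4
`z = z << 1` → z = 2
`out = (z & count) | (z ^ count)` → out = 6
So out = 6

Answer: 6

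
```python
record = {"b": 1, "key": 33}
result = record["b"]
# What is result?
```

Trace:
`record = {"b": 1, "key": 33}` → record = {'b': 1, 'key': 33}
`result = record["b"]` → result = 1
So result = 1

Answer: 1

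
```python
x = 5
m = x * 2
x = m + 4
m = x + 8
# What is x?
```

Trace:
`x = 5` → x = 5
`m = x * 2` → m = 10
`x = m + 4` → x = 14
`m = x + 8` → m = 22
So x = 14

Answer: 14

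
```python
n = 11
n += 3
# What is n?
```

Trace:
`n = 11` → n = 11
`n += 3` → n = 14
So n = 14

Answer: 14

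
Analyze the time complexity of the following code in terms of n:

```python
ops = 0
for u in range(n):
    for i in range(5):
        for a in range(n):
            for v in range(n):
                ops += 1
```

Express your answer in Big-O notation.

Each loop level contributes: n × 1 × n × n. Multiplying the contributions gives O(n^3).

Answer: O(n^3)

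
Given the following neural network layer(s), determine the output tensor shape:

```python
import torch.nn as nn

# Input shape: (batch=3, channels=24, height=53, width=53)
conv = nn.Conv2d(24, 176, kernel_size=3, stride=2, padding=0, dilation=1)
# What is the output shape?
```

Input: (3, 24, 53, 53) -> Output: (3, 176, 26, 26)

Answer: (3, 176, 26, 26)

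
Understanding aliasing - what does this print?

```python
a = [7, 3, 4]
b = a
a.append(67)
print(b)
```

Key concept: basic list aliasing.
Step by step:
`a = [7, 3, 4]` → a = [7, 3, 4]
`b = a` → b = [7, 3, 4] (same object as a)
`a.append(67)` → a = [7, 3, 4, 67] (same object as b); b = [7, 3, 4, 67] (same object as a)
`print(b)` → prints [7, 3, 4, 67]

Answer: [7, 3, 4, 67]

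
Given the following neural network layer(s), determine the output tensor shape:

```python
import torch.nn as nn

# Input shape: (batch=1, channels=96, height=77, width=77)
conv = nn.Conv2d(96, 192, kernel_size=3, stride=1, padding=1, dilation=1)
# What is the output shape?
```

Input: (1, 96, 77, 77) -> Output: (1, 192, 77, 77)

Answer: (1, 192, 77, 77)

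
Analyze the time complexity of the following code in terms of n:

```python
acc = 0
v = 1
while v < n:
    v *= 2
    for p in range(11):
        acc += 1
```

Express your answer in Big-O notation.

Each loop level contributes: log n × 1. Multiplying the contributions gives O(log n).

Answer: O(log n)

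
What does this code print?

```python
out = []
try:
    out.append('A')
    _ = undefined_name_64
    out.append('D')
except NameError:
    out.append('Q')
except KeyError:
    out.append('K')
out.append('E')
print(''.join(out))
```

Execution trace: 'A' (try body) → 'Q' (except NameError) → 'E' (after the try/except). Output: AQE

Answer: AQE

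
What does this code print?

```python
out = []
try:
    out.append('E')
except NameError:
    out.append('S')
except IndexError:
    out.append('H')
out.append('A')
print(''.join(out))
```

Execution trace: 'E' (try body, no exception) → 'A' (after the try/except). Output: EA

Answer: EA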